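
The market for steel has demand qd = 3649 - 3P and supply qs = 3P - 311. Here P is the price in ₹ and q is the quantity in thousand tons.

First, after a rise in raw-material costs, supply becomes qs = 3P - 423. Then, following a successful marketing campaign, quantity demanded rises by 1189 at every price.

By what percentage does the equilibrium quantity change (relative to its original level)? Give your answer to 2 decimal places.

Solve the original market: 3649 - 3P = 3P - 311, hence P = 660 and q = 1669.
The new curves are qd = 4838 - 3P (demand) and qs = 3P - 423 (supply).
New equilibrium: 4838 - 3P = 3P - 423 ⇒ 5261 = 6P ⇒ P = 5261/6 ≈ 876.8333, q = 2207.5.
%Δq = (2207.5 − 1669) / 1669 × 100 = +32.26%.

+32.26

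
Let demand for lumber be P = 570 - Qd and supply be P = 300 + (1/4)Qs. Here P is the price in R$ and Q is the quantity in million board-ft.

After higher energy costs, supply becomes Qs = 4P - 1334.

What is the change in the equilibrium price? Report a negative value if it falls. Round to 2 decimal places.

Before the shock: 570 - P = 4P - 1200 ⇒ 1770 = 5P ⇒ P = 354, Q = 216.
The shock moves the curves to Qd = 570 - P and Qs = 4P - 1334.
Equate the new curves: 570 - P = 4P - 1334, giving 1904 = 5P, P = 380.8, Q = 189.2.
ΔP = 380.8 − 354 = +26.80.

+26.80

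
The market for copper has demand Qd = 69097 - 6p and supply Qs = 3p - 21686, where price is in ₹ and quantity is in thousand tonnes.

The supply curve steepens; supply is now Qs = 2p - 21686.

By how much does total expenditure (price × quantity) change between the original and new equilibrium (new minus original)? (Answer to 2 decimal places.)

-75037508.22

Before the shock: 69097 - 6p = 3p - 21686 ⇒ 90783 = 9p ⇒ p = 10087, Q = 8575.
After the shift, demand is Qd = 69097 - 6p and supply is Qs = 2p - 21686.
Clearing the new market: 69097 - 6p = 2p - 21686, so p = 11347.875 and Q = 1009.75.
Expenditure moves from 10087×8575 = 86496025 to 11347.875×1009.75 = 11458516.78125; change = -75037508.22.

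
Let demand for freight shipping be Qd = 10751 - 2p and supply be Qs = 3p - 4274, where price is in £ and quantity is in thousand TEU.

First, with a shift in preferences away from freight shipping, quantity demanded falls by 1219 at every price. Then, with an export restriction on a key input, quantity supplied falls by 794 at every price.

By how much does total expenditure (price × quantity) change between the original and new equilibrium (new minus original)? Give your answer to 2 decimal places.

-3466065.00

Before the shock: 10751 - 2p = 3p - 4274 ⇒ 15025 = 5p ⇒ p = 3005, Q = 4741.
The shock moves the curves to Qd = 9532 - 2p and Qs = 3p - 5068.
New equilibrium: 9532 - 2p = 3p - 5068 ⇒ 14600 = 5p ⇒ p = 2920, Q = 3692.
Expenditure moves from 3005×4741 = 14246705 to 2920×3692 = 10780640; change = -3466065.00.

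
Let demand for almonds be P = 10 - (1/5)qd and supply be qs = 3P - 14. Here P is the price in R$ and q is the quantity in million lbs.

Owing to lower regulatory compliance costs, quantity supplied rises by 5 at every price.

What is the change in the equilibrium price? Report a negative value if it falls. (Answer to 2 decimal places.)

-0.63

Original equilibrium: 50 - 5P = 3P - 14 gives 64 = 8P, so P = 8 and q = 10.
The shock moves the curves to qd = 50 - 5P and qs = 3P - 9.
Setting them equal: 50 - 5P = 3P - 9 → 59 = 8P, so P = 7.375 and q = 13.125.
ΔP = 7.375 − 8 = -0.63.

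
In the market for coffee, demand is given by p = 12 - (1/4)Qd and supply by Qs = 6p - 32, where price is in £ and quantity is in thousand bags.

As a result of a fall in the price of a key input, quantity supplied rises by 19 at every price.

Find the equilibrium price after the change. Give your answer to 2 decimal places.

Initially, 48 - 4p = 6p - 32, so 80 = 10p and p = 8, Q = 16.
After the shift, demand is Qd = 48 - 4p and supply is Qs = 6p - 13.
Setting them equal: 48 - 4p = 6p - 13 → 61 = 10p, so p = 6.1 and Q = 23.6.

6.10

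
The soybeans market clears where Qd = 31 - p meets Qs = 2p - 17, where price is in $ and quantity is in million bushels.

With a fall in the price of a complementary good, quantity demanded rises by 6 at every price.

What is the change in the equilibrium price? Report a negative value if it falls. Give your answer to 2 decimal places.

+2.00

Before the shock: 31 - p = 2p - 17 ⇒ 48 = 3p ⇒ p = 16, Q = 15.
After the shift, demand is Qd = 37 - p and supply is Qs = 2p - 17.
Clearing the new market: 37 - p = 2p - 17, so p = 18 and Q = 19.
Δp = 18 − 16 = +2.00.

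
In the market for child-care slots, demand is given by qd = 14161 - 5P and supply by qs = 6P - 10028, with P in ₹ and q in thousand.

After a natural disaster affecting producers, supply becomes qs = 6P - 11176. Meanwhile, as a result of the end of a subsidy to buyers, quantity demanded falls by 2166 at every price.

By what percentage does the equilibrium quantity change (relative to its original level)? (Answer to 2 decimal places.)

Solve the original market: 14161 - 5P = 6P - 10028, hence P = 2199 and q = 3166.
After the shift, demand is qd = 11995 - 5P and supply is qs = 6P - 11176.
Setting them equal: 11995 - 5P = 6P - 11176 → 23171 = 11P, so P = 23171/11 ≈ 2106.4545 and q = 16090/11 ≈ 1462.7273.
%Δq = (1462.7273 − 3166) / 3166 × 100 = -53.80%.

-53.80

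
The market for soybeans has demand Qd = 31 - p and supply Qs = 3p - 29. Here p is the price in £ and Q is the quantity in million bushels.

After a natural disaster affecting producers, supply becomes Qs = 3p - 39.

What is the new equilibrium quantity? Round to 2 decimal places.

Solve the original market: 31 - p = 3p - 29, hence p = 15 and Q = 16.
The new curves are Qd = 31 - p (demand) and Qs = 3p - 39 (supply).
Equate the new curves: 31 - p = 3p - 39, giving 70 = 4p, p = 17.5, Q = 13.5.

13.50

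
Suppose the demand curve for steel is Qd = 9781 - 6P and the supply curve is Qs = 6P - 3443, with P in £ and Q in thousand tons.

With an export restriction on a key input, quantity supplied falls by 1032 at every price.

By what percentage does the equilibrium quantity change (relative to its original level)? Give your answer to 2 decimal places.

-16.28

Solve the original market: 9781 - 6P = 6P - 3443, hence P = 1102 and Q = 3169.
The new curves are Qd = 9781 - 6P (demand) and Qs = 6P - 4475 (supply).
Clearing the new market: 9781 - 6P = 6P - 4475, so P = 1188 and Q = 2653.
%ΔQ = (2653 − 3169) / 3169 × 100 = -16.28%.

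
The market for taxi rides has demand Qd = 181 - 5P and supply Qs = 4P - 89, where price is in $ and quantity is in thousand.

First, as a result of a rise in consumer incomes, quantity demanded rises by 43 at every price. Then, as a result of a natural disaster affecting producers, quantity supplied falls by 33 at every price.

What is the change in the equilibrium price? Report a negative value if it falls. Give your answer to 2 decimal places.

+8.44

Before the shock: 181 - 5P = 4P - 89 ⇒ 270 = 9P ⇒ P = 30, Q = 31.
After the shift, demand is Qd = 224 - 5P and supply is Qs = 4P - 122.
Equate the new curves: 224 - 5P = 4P - 122, giving 346 = 9P, P = 346/9 ≈ 38.4444, Q = 286/9 ≈ 31.7778.
ΔP = 38.4444 − 30 = +8.44.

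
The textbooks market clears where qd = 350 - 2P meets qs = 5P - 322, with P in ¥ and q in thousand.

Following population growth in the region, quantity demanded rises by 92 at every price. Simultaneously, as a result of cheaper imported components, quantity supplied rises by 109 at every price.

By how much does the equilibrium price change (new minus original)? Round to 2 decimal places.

-2.43

Initially, 350 - 2P = 5P - 322, so 672 = 7P and P = 96, q = 158.
With the change applied: demand qd = 442 - 2P, supply qs = 5P - 213.
Setting them equal: 442 - 2P = 5P - 213 → 655 = 7P, so P = 655/7 ≈ 93.5714 and q = 1784/7 ≈ 254.8571.
ΔP = 93.5714 − 96 = -2.43.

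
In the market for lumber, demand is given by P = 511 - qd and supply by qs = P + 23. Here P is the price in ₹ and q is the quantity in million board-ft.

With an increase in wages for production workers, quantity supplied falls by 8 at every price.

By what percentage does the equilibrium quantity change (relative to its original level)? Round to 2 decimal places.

Solve the original market: 511 - P = P + 23, hence P = 244 and q = 267.
The new curves are qd = 511 - P (demand) and qs = P + 15 (supply).
Equate the new curves: 511 - P = P + 15, giving 496 = 2P, P = 248, q = 263.
%Δq = (263 − 267) / 267 × 100 = -1.50%.

-1.50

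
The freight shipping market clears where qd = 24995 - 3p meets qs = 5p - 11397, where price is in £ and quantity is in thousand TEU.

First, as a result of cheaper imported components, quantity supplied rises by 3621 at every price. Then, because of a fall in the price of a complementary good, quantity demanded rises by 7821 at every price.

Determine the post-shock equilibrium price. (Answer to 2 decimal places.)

5074.00

Original equilibrium: 24995 - 3p = 5p - 11397 gives 36392 = 8p, so p = 4549 and q = 11348.
With the change applied: demand qd = 32816 - 3p, supply qs = 5p - 7776.
Setting them equal: 32816 - 3p = 5p - 7776 → 40592 = 8p, so p = 5074 and q = 17594.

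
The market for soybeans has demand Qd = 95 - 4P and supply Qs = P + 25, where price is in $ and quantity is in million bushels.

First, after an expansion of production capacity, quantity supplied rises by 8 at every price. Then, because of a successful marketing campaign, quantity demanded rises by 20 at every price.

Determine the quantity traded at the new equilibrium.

49.4

Solve the original market: 95 - 4P = P + 25, hence P = 14 and Q = 39.
The shock moves the curves to Qd = 115 - 4P and Qs = P + 33.
Setting them equal: 115 - 4P = P + 33 → 82 = 5P, so P = 16.4 and Q = 49.4.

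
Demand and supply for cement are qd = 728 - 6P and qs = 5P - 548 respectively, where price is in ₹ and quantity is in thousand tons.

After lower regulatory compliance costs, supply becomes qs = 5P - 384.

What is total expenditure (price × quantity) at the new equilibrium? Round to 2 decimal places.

12277.95

Initially, 728 - 6P = 5P - 548, so 1276 = 11P and P = 116, q = 32.
The shock moves the curves to qd = 728 - 6P and qs = 5P - 384.
Equate the new curves: 728 - 6P = 5P - 384, giving 1112 = 11P, P = 1112/11 ≈ 101.0909, q = 1336/11 ≈ 121.4545.
New expenditure = 101.0909 × 121.4545 = 12277.95.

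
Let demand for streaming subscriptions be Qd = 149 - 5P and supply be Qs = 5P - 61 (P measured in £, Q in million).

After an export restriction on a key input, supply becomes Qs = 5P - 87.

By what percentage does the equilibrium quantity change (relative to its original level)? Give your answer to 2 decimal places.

Original equilibrium: 149 - 5P = 5P - 61 gives 210 = 10P, so P = 21 and Q = 44.
After the shift, demand is Qd = 149 - 5P and supply is Qs = 5P - 87.
Setting them equal: 149 - 5P = 5P - 87 → 236 = 10P, so P = 23.6 and Q = 31.
%ΔQ = (31 − 44) / 44 × 100 = -29.55%.

-29.55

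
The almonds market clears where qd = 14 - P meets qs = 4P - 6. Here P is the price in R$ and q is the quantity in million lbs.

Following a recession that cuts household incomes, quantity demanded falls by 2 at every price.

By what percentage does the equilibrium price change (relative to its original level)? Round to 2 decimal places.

Before the shock: 14 - P = 4P - 6 ⇒ 20 = 5P ⇒ P = 4, q = 10.
After the shift, demand is qd = 12 - P and supply is qs = 4P - 6.
New equilibrium: 12 - P = 4P - 6 ⇒ 18 = 5P ⇒ P = 3.6, q = 8.4.
%ΔP = (3.6 − 4) / 4 × 100 = -10.00%.

-10.00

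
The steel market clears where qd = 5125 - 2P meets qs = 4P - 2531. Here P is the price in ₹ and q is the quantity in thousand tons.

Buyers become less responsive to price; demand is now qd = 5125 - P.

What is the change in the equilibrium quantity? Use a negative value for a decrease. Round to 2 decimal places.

Before the shock: 5125 - 2P = 4P - 2531 ⇒ 7656 = 6P ⇒ P = 1276, q = 2573.
After the shift, demand is qd = 5125 - P and supply is qs = 4P - 2531.
Setting them equal: 5125 - P = 4P - 2531 → 7656 = 5P, so P = 1531.2 and q = 3593.8.
Δq = 3593.8 − 2573 = +1020.80.

+1020.80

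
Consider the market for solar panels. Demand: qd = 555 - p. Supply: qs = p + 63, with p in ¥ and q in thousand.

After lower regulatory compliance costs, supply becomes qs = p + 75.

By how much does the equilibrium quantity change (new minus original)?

+6

Solve the original market: 555 - p = p + 63, hence p = 246 and q = 309.
With the change applied: demand qd = 555 - p, supply qs = p + 75.
Clearing the new market: 555 - p = p + 75, so p = 240 and q = 315.
Δq = 315 − 309 = +6.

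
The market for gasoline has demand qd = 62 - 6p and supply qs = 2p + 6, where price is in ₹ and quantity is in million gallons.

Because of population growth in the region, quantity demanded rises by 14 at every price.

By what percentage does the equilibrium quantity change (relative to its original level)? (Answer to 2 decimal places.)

+17.50

Original equilibrium: 62 - 6p = 2p + 6 gives 56 = 8p, so p = 7 and q = 20.
The new curves are qd = 76 - 6p (demand) and qs = 2p + 6 (supply).
Clearing the new market: 76 - 6p = 2p + 6, so p = 8.75 and q = 23.5.
%Δq = (23.5 − 20) / 20 × 100 = +17.50%.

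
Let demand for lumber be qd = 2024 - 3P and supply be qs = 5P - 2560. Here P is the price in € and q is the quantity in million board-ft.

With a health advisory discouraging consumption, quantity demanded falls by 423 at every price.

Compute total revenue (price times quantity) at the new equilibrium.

Original equilibrium: 2024 - 3P = 5P - 2560 gives 4584 = 8P, so P = 573 and q = 305.
The shock moves the curves to qd = 1601 - 3P and qs = 5P - 2560.
New equilibrium: 1601 - 3P = 5P - 2560 ⇒ 4161 = 8P ⇒ P = 520.125, q = 40.625.
New expenditure = 520.125 × 40.625 = 21130.078125.

21130.078125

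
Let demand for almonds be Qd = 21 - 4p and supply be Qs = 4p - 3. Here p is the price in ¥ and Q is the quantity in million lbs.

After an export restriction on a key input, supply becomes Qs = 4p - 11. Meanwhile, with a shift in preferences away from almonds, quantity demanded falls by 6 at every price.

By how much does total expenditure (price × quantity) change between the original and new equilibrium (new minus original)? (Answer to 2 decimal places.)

Original equilibrium: 21 - 4p = 4p - 3 gives 24 = 8p, so p = 3 and Q = 9.
The new curves are Qd = 15 - 4p (demand) and Qs = 4p - 11 (supply).
New equilibrium: 15 - 4p = 4p - 11 ⇒ 26 = 8p ⇒ p = 3.25, Q = 2.
Expenditure moves from 3×9 = 27 to 3.25×2 = 6.5; change = -20.50.

-20.50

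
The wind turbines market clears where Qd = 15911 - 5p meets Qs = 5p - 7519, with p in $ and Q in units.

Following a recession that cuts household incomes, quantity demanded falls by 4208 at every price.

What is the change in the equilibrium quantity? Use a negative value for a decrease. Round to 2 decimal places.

Original equilibrium: 15911 - 5p = 5p - 7519 gives 23430 = 10p, so p = 2343 and Q = 4196.
With the change applied: demand Qd = 11703 - 5p, supply Qs = 5p - 7519.
Clearing the new market: 11703 - 5p = 5p - 7519, so p = 1922.2 and Q = 2092.
ΔQ = 2092 − 4196 = -2104.00.

-2104.00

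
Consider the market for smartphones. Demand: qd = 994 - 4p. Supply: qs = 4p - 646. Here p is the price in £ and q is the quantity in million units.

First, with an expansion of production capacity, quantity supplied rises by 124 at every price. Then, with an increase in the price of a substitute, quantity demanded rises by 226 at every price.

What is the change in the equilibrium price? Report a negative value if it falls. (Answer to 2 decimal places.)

+12.75

Solve the original market: 994 - 4p = 4p - 646, hence p = 205 and q = 174.
The shock moves the curves to qd = 1220 - 4p and qs = 4p - 522.
New equilibrium: 1220 - 4p = 4p - 522 ⇒ 1742 = 8p ⇒ p = 217.75, q = 349.
Δp = 217.75 − 205 = +12.75.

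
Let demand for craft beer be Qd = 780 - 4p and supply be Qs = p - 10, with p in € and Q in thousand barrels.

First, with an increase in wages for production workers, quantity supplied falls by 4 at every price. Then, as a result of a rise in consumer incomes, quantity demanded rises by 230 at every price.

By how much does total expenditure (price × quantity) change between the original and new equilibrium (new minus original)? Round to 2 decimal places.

+15691.84

Before the shock: 780 - 4p = p - 10 ⇒ 790 = 5p ⇒ p = 158, Q = 148.
After the shift, demand is Qd = 1010 - 4p and supply is Qs = p - 14.
New equilibrium: 1010 - 4p = p - 14 ⇒ 1024 = 5p ⇒ p = 204.8, Q = 190.8.
Expenditure moves from 158×148 = 23384 to 204.8×190.8 = 39075.84; change = +15691.84.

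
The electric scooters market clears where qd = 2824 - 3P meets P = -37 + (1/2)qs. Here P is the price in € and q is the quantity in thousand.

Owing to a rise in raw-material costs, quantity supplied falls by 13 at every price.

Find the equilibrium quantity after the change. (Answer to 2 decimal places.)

Original equilibrium: 2824 - 3P = 2P + 74 gives 2750 = 5P, so P = 550 and q = 1174.
After the shift, demand is qd = 2824 - 3P and supply is qs = 2P + 61.
Equate the new curves: 2824 - 3P = 2P + 61, giving 2763 = 5P, P = 552.6, q = 1166.2.

1166.20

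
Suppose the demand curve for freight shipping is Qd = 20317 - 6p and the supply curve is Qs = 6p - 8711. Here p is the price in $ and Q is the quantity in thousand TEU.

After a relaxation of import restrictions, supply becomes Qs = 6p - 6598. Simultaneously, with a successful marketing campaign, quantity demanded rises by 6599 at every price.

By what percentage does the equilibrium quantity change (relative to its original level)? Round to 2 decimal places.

Solve the original market: 20317 - 6p = 6p - 8711, hence p = 2419 and Q = 5803.
With the change applied: demand Qd = 26916 - 6p, supply Qs = 6p - 6598.
New equilibrium: 26916 - 6p = 6p - 6598 ⇒ 33514 = 12p ⇒ p = 16757/6 ≈ 2792.8333, Q = 10159.
%ΔQ = (10159 − 5803) / 5803 × 100 = +75.06%.

+75.06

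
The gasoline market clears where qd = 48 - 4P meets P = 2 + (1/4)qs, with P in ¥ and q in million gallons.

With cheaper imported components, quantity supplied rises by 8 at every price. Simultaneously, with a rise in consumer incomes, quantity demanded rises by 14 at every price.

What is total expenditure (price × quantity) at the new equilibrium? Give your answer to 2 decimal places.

240.25

Initially, 48 - 4P = 4P - 8, so 56 = 8P and P = 7, q = 20.
The new curves are qd = 62 - 4P (demand) and qs = 4P (supply).
Equate the new curves: 62 - 4P = 4P, giving 62 = 8P, P = 7.75, q = 31.
New expenditure = 7.75 × 31 = 240.25.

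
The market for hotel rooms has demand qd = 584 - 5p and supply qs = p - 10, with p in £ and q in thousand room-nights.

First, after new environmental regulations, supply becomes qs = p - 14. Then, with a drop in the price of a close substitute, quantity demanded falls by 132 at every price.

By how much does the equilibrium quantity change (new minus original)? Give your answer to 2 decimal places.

Initially, 584 - 5p = p - 10, so 594 = 6p and p = 99, q = 89.
The shock moves the curves to qd = 452 - 5p and qs = p - 14.
New equilibrium: 452 - 5p = p - 14 ⇒ 466 = 6p ⇒ p = 233/3 ≈ 77.6667, q = 191/3 ≈ 63.6667.
Δq = 63.6667 − 89 = -25.33.

-25.33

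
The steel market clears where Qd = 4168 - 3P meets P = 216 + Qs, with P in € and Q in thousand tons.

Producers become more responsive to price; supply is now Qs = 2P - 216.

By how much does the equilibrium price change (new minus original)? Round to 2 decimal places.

-219.20

Solve the original market: 4168 - 3P = P - 216, hence P = 1096 and Q = 880.
The new curves are Qd = 4168 - 3P (demand) and Qs = 2P - 216 (supply).
New equilibrium: 4168 - 3P = 2P - 216 ⇒ 4384 = 5P ⇒ P = 876.8, Q = 1537.6.
ΔP = 876.8 − 1096 = -219.20.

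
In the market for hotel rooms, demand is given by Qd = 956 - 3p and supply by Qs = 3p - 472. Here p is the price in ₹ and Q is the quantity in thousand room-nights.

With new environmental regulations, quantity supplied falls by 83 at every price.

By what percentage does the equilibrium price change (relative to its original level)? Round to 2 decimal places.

Initially, 956 - 3p = 3p - 472, so 1428 = 6p and p = 238, Q = 242.
The shock moves the curves to Qd = 956 - 3p and Qs = 3p - 555.
Equate the new curves: 956 - 3p = 3p - 555, giving 1511 = 6p, p = 1511/6 ≈ 251.8333, Q = 200.5.
%Δp = (251.8333 − 238) / 238 × 100 = +5.81%.

+5.81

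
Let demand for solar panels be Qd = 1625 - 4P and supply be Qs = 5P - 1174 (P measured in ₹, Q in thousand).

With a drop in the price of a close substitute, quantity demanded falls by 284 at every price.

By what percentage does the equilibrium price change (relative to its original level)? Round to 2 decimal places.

-10.15

Original equilibrium: 1625 - 4P = 5P - 1174 gives 2799 = 9P, so P = 311 and Q = 381.
After the shift, demand is Qd = 1341 - 4P and supply is Qs = 5P - 1174.
Equate the new curves: 1341 - 4P = 5P - 1174, giving 2515 = 9P, P = 2515/9 ≈ 279.4444, Q = 2009/9 ≈ 223.2222.
%ΔP = (279.4444 − 311) / 311 × 100 = -10.15%.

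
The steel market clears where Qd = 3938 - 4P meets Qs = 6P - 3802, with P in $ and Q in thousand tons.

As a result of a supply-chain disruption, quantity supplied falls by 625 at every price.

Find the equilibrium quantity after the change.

592

Original equilibrium: 3938 - 4P = 6P - 3802 gives 7740 = 10P, so P = 774 and Q = 842.
With the change applied: demand Qd = 3938 - 4P, supply Qs = 6P - 4427.
Setting them equal: 3938 - 4P = 6P - 4427 → 8365 = 10P, so P = 836.5 and Q = 592.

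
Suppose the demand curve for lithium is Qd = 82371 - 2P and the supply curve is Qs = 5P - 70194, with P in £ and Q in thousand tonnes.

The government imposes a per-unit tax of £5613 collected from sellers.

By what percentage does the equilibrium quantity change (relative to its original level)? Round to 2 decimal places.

Solve the original market: 82371 - 2P = 5P - 70194, hence P = 21795 and Q = 38781.
Since sellers keep the price net of the tax, the effective supply curve becomes Qs = 5P - 98259.
Equate the new curves: 82371 - 2P = 5P - 98259, giving 180630 = 7P, P = 180630/7 ≈ 25804.2857, Q = 215337/7 ≈ 30762.4286.
%ΔQ = (30762.4286 − 38781) / 38781 × 100 = -20.68%.

-20.68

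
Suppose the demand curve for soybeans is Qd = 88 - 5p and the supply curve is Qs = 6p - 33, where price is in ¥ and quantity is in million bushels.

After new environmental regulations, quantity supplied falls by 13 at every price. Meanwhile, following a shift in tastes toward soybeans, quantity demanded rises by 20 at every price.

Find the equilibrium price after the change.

14

Solve the original market: 88 - 5p = 6p - 33, hence p = 11 and Q = 33.
The new curves are Qd = 108 - 5p (demand) and Qs = 6p - 46 (supply).
Equate the new curves: 108 - 5p = 6p - 46, giving 154 = 11p, p = 14, Q = 38.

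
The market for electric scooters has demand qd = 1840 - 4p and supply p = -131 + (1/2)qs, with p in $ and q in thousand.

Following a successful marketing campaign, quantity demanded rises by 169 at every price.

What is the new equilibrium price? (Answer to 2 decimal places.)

291.17

Original equilibrium: 1840 - 4p = 2p + 262 gives 1578 = 6p, so p = 263 and q = 788.
After the shift, demand is qd = 2009 - 4p and supply is qs = 2p + 262.
Equate the new curves: 2009 - 4p = 2p + 262, giving 1747 = 6p, p = 1747/6 ≈ 291.1667, q = 2533/3 ≈ 844.3333.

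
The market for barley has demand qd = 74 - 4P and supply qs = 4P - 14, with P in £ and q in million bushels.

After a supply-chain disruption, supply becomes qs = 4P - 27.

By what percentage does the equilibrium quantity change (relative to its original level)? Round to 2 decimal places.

-21.67

Solve the original market: 74 - 4P = 4P - 14, hence P = 11 and q = 30.
The shock moves the curves to qd = 74 - 4P and qs = 4P - 27.
New equilibrium: 74 - 4P = 4P - 27 ⇒ 101 = 8P ⇒ P = 12.625, q = 23.5.
%Δq = (23.5 − 30) / 30 × 100 = -21.67%.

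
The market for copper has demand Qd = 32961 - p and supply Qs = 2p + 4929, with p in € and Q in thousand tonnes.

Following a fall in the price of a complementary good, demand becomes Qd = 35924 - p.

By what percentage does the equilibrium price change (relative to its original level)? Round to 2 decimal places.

+10.57

Before the shock: 32961 - p = 2p + 4929 ⇒ 28032 = 3p ⇒ p = 9344, Q = 23617.
After the shift, demand is Qd = 35924 - p and supply is Qs = 2p + 4929.
New equilibrium: 35924 - p = 2p + 4929 ⇒ 30995 = 3p ⇒ p = 30995/3 ≈ 10331.6667, Q = 76777/3 ≈ 25592.3333.
%Δp = (10331.6667 − 9344) / 9344 × 100 = +10.57%.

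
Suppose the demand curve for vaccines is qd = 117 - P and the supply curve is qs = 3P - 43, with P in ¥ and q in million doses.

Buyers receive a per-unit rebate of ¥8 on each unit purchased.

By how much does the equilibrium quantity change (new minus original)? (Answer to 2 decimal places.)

+6.00

Original equilibrium: 117 - P = 3P - 43 gives 160 = 4P, so P = 40 and q = 77.
Since buyers' out-of-pocket price is the market price minus the rebate, the effective demand curve becomes qd = 125 - P.
Clearing the new market: 125 - P = 3P - 43, so P = 42 and q = 83.
Δq = 83 − 77 = +6.00.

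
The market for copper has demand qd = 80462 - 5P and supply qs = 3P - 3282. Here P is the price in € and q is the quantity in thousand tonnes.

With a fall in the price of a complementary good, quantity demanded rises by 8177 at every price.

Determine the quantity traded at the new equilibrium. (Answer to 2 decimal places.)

Original equilibrium: 80462 - 5P = 3P - 3282 gives 83744 = 8P, so P = 10468 and q = 28122.
The new curves are qd = 88639 - 5P (demand) and qs = 3P - 3282 (supply).
Clearing the new market: 88639 - 5P = 3P - 3282, so P = 11490.125 and q = 31188.375.

31188.38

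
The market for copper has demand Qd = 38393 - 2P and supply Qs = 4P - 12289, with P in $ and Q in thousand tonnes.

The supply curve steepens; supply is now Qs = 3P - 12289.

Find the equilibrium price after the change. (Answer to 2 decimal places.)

Initially, 38393 - 2P = 4P - 12289, so 50682 = 6P and P = 8447, Q = 21499.
After the shift, demand is Qd = 38393 - 2P and supply is Qs = 3P - 12289.
Clearing the new market: 38393 - 2P = 3P - 12289, so P = 10136.4 and Q = 18120.2.

10136.40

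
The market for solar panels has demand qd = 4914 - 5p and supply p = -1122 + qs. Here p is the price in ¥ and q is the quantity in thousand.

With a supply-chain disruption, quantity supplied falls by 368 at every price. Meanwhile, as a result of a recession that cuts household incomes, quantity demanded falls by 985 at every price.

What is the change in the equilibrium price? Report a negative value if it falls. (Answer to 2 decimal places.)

-102.83

Solve the original market: 4914 - 5p = p + 1122, hence p = 632 and q = 1754.
With the change applied: demand qd = 3929 - 5p, supply qs = p + 754.
New equilibrium: 3929 - 5p = p + 754 ⇒ 3175 = 6p ⇒ p = 3175/6 ≈ 529.1667, q = 7699/6 ≈ 1283.1667.
Δp = 529.1667 − 632 = -102.83.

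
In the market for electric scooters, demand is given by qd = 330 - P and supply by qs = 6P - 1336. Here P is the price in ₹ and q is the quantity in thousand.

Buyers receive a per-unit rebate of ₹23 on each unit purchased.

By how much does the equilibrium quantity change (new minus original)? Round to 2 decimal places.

+19.71

Before the shock: 330 - P = 6P - 1336 ⇒ 1666 = 7P ⇒ P = 238, q = 92.
Since buyers' out-of-pocket price is the market price minus the rebate, the effective demand curve becomes qd = 353 - P.
Equate the new curves: 353 - P = 6P - 1336, giving 1689 = 7P, P = 1689/7 ≈ 241.2857, q = 782/7 ≈ 111.7143.
Δq = 111.7143 − 92 = +19.71.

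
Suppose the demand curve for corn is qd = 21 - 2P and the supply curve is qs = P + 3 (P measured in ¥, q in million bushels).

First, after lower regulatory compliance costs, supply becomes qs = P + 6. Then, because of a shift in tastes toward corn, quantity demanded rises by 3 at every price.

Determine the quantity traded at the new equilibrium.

12

Before the shock: 21 - 2P = P + 3 ⇒ 18 = 3P ⇒ P = 6, q = 9.
The new curves are qd = 24 - 2P (demand) and qs = P + 6 (supply).
Equate the new curves: 24 - 2P = P + 6, giving 18 = 3P, P = 6, q = 12.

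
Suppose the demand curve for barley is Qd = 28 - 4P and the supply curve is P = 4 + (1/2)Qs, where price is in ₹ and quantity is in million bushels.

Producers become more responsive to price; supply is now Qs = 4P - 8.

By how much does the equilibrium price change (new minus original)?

-1.5

Solve the original market: 28 - 4P = 2P - 8, hence P = 6 and Q = 4.
The new curves are Qd = 28 - 4P (demand) and Qs = 4P - 8 (supply).
Equate the new curves: 28 - 4P = 4P - 8, giving 36 = 8P, P = 4.5, Q = 10.
ΔP = 4.5 − 6 = -1.5.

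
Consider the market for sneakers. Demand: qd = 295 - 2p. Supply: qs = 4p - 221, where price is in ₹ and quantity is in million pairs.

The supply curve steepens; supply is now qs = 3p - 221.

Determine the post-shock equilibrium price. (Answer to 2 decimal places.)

Before the shock: 295 - 2p = 4p - 221 ⇒ 516 = 6p ⇒ p = 86, q = 123.
The new curves are qd = 295 - 2p (demand) and qs = 3p - 221 (supply).
Equate the new curves: 295 - 2p = 3p - 221, giving 516 = 5p, p = 103.2, q = 88.6.

103.20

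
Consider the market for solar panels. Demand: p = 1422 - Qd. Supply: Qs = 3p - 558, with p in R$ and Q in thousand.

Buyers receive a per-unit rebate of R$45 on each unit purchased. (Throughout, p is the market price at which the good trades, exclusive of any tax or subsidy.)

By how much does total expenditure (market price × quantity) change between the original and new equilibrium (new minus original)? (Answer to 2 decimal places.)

+27514.69

Original equilibrium: 1422 - p = 3p - 558 gives 1980 = 4p, so p = 495 and Q = 927.
Since buyers' out-of-pocket price is the market price minus the rebate, the effective demand curve becomes Qd = 1467 - p.
Setting them equal: 1467 - p = 3p - 558 → 2025 = 4p, so p = 506.25 and Q = 960.75.
Expenditure moves from 495×927 = 458865 to 506.25×960.75 = 486379.6875; change = +27514.69.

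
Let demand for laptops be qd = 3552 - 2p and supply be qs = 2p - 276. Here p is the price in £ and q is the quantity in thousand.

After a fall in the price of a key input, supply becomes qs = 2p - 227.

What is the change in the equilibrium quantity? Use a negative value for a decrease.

+24.5

Before the shock: 3552 - 2p = 2p - 276 ⇒ 3828 = 4p ⇒ p = 957, q = 1638.
The shock moves the curves to qd = 3552 - 2p and qs = 2p - 227.
Clearing the new market: 3552 - 2p = 2p - 227, so p = 944.75 and q = 1662.5.
Δq = 1662.5 − 1638 = +24.5.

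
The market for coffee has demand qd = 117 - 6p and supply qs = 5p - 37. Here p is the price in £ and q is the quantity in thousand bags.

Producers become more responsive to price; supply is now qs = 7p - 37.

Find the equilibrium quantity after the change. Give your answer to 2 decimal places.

Before the shock: 117 - 6p = 5p - 37 ⇒ 154 = 11p ⇒ p = 14, q = 33.
After the shift, demand is qd = 117 - 6p and supply is qs = 7p - 37.
Equate the new curves: 117 - 6p = 7p - 37, giving 154 = 13p, p = 154/13 ≈ 11.8462, q = 597/13 ≈ 45.9231.

45.92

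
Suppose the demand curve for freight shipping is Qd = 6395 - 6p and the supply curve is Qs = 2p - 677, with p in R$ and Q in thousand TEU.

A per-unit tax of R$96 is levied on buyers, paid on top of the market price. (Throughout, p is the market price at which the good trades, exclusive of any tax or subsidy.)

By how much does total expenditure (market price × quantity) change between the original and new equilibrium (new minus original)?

-195480

Original equilibrium: 6395 - 6p = 2p - 677 gives 7072 = 8p, so p = 884 and Q = 1091.
Since buyers pay the price plus the tax, the effective demand curve becomes Qd = 5819 - 6p.
New equilibrium: 5819 - 6p = 2p - 677 ⇒ 6496 = 8p ⇒ p = 812, Q = 947.
Expenditure moves from 884×1091 = 964444 to 812×947 = 768964; change = -195480.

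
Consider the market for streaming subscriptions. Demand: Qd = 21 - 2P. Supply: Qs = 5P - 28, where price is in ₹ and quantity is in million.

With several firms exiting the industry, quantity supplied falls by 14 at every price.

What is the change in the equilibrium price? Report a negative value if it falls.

+2

Before the shock: 21 - 2P = 5P - 28 ⇒ 49 = 7P ⇒ P = 7, Q = 7.
After the shift, demand is Qd = 21 - 2P and supply is Qs = 5P - 42.
Setting them equal: 21 - 2P = 5P - 42 → 63 = 7P, so P = 9 and Q = 3.
ΔP = 9 − 7 = +2.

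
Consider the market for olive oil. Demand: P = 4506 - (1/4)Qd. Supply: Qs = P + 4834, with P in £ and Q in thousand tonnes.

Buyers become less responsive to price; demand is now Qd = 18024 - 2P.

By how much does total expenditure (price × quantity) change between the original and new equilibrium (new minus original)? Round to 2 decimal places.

+20873028.44

Initially, 18024 - 4P = P + 4834, so 13190 = 5P and P = 2638, Q = 7472.
The new curves are Qd = 18024 - 2P (demand) and Qs = P + 4834 (supply).
Setting them equal: 18024 - 2P = P + 4834 → 13190 = 3P, so P = 13190/3 ≈ 4396.6667 and Q = 27692/3 ≈ 9230.6667.
Expenditure moves from 2638×7472 = 19711136 to 4396.6667×9230.6667 = 40584164.4444; change = +20873028.44.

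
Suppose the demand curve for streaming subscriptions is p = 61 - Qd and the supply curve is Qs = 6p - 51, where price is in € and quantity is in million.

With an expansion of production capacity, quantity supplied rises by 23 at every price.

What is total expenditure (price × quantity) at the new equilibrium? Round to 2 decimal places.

613.92

Solve the original market: 61 - p = 6p - 51, hence p = 16 and Q = 45.
The new curves are Qd = 61 - p (demand) and Qs = 6p - 28 (supply).
New equilibrium: 61 - p = 6p - 28 ⇒ 89 = 7p ⇒ p = 89/7 ≈ 12.7143, Q = 338/7 ≈ 48.2857.
New expenditure = 12.7143 × 48.2857 = 613.92.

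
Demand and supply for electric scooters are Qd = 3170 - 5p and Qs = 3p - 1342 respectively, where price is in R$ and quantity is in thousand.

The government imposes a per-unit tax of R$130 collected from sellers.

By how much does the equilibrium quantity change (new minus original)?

-243.75

Initially, 3170 - 5p = 3p - 1342, so 4512 = 8p and p = 564, Q = 350.
Since sellers keep the price net of the tax, the effective supply curve becomes Qs = 3p - 1732.
Setting them equal: 3170 - 5p = 3p - 1732 → 4902 = 8p, so p = 612.75 and Q = 106.25.
ΔQ = 106.25 − 350 = -243.75.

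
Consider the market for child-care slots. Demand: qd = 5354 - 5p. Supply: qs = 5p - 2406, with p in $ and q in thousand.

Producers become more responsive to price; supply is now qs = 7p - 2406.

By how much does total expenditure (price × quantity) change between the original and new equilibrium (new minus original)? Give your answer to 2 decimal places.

Before the shock: 5354 - 5p = 5p - 2406 ⇒ 7760 = 10p ⇒ p = 776, q = 1474.
After the shift, demand is qd = 5354 - 5p and supply is qs = 7p - 2406.
Setting them equal: 5354 - 5p = 7p - 2406 → 7760 = 12p, so p = 1940/3 ≈ 646.6667 and q = 6362/3 ≈ 2120.6667.
Expenditure moves from 776×1474 = 1143824 to 646.6667×2120.6667 = 1371364.4444; change = +227540.44.

+227540.44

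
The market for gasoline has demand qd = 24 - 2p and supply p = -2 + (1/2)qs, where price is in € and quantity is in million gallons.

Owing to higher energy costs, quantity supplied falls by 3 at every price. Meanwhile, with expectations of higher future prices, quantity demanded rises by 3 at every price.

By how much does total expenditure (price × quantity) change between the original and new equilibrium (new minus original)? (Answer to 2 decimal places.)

+21.00

Before the shock: 24 - 2p = 2p + 4 ⇒ 20 = 4p ⇒ p = 5, q = 14.
With the change applied: demand qd = 27 - 2p, supply qs = 2p + 1.
Clearing the new market: 27 - 2p = 2p + 1, so p = 6.5 and q = 14.
Expenditure moves from 5×14 = 70 to 6.5×14 = 91; change = +21.00.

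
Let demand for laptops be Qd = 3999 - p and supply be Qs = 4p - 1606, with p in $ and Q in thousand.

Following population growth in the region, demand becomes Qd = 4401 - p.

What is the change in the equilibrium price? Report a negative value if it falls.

Initially, 3999 - p = 4p - 1606, so 5605 = 5p and p = 1121, Q = 2878.
After the shift, demand is Qd = 4401 - p and supply is Qs = 4p - 1606.
New equilibrium: 4401 - p = 4p - 1606 ⇒ 6007 = 5p ⇒ p = 1201.4, Q = 3199.6.
Δp = 1201.4 − 1121 = +80.4.

+80.4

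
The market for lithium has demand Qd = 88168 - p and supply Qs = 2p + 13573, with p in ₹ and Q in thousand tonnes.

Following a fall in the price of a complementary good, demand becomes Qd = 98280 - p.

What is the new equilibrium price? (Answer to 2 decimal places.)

Solve the original market: 88168 - p = 2p + 13573, hence p = 24865 and Q = 63303.
The new curves are Qd = 98280 - p (demand) and Qs = 2p + 13573 (supply).
New equilibrium: 98280 - p = 2p + 13573 ⇒ 84707 = 3p ⇒ p = 84707/3 ≈ 28235.6667, Q = 210133/3 ≈ 70044.3333.

28235.67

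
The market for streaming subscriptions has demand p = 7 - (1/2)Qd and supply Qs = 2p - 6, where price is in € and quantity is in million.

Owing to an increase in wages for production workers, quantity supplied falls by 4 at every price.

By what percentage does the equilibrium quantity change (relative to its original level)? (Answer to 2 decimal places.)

Initially, 14 - 2p = 2p - 6, so 20 = 4p and p = 5, Q = 4.
With the change applied: demand Qd = 14 - 2p, supply Qs = 2p - 10.
Clearing the new market: 14 - 2p = 2p - 10, so p = 6 and Q = 2.
%ΔQ = (2 − 4) / 4 × 100 = -50.00%.

-50.00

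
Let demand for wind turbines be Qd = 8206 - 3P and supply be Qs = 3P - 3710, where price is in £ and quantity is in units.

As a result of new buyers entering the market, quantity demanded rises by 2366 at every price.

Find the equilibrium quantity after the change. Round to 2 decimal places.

3431.00

Initially, 8206 - 3P = 3P - 3710, so 11916 = 6P and P = 1986, Q = 2248.
The new curves are Qd = 10572 - 3P (demand) and Qs = 3P - 3710 (supply).
Clearing the new market: 10572 - 3P = 3P - 3710, so P = 7141/3 ≈ 2380.3333 and Q = 3431.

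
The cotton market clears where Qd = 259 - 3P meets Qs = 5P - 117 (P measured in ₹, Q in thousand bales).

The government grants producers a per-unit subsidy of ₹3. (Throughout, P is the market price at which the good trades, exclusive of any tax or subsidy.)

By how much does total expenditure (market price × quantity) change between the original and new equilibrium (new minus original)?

Before the shock: 259 - 3P = 5P - 117 ⇒ 376 = 8P ⇒ P = 47, Q = 118.
Since sellers receive the price plus the subsidy, the effective supply curve becomes Qs = 5P - 102.
Equate the new curves: 259 - 3P = 5P - 102, giving 361 = 8P, P = 45.125, Q = 123.625.
Expenditure moves from 47×118 = 5546 to 45.125×123.625 = 5578.578125; change = +32.578125.

+32.578125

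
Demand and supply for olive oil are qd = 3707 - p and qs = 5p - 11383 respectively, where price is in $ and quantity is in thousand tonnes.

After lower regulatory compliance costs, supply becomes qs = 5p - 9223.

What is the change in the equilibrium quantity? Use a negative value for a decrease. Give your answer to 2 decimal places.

Before the shock: 3707 - p = 5p - 11383 ⇒ 15090 = 6p ⇒ p = 2515, q = 1192.
After the shift, demand is qd = 3707 - p and supply is qs = 5p - 9223.
Setting them equal: 3707 - p = 5p - 9223 → 12930 = 6p, so p = 2155 and q = 1552.
Δq = 1552 − 1192 = +360.00.

+360.00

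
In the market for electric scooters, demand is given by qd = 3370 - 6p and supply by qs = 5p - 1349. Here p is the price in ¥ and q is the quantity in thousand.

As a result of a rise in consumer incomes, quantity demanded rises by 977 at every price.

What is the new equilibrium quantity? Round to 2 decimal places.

1240.09

Before the shock: 3370 - 6p = 5p - 1349 ⇒ 4719 = 11p ⇒ p = 429, q = 796.
After the shift, demand is qd = 4347 - 6p and supply is qs = 5p - 1349.
New equilibrium: 4347 - 6p = 5p - 1349 ⇒ 5696 = 11p ⇒ p = 5696/11 ≈ 517.8182, q = 13641/11 ≈ 1240.0909.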